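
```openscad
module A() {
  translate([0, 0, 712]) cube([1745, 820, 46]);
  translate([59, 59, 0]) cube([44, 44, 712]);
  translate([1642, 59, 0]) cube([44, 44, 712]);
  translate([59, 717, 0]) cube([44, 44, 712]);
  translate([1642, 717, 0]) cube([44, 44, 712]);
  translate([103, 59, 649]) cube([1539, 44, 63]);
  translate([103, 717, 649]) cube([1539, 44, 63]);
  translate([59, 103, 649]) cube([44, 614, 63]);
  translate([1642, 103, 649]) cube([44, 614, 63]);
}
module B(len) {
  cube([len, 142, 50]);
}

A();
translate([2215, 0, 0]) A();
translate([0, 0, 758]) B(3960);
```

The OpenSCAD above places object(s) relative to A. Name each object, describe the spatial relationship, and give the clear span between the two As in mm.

A is a table. B is a beam. A beam spans the tops of two tables. The clear span between the two tables is 470 mm.

Second table starts at x = 2215; first ends at x = 1745; clear span = 2215 − 1745 = 470 mm.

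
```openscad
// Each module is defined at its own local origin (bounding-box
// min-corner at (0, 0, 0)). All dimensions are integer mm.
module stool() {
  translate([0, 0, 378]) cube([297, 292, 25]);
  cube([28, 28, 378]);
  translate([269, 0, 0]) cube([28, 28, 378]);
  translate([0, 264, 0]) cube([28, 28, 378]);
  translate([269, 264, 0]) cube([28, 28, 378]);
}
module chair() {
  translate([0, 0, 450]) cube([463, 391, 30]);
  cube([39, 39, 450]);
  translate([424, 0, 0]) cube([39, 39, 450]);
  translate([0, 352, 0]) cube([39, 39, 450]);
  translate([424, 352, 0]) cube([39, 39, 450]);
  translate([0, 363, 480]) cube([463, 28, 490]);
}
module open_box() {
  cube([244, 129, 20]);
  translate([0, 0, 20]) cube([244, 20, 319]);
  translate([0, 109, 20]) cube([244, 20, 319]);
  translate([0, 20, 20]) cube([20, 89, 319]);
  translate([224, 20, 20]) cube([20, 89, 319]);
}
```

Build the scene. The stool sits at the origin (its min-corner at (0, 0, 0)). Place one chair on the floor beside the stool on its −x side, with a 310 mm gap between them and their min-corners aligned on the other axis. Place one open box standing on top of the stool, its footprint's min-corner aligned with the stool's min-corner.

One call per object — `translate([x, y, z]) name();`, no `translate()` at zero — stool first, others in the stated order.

stool();
translate([-773, 0, 0]) chair();
translate([0, 0, 403]) open_box();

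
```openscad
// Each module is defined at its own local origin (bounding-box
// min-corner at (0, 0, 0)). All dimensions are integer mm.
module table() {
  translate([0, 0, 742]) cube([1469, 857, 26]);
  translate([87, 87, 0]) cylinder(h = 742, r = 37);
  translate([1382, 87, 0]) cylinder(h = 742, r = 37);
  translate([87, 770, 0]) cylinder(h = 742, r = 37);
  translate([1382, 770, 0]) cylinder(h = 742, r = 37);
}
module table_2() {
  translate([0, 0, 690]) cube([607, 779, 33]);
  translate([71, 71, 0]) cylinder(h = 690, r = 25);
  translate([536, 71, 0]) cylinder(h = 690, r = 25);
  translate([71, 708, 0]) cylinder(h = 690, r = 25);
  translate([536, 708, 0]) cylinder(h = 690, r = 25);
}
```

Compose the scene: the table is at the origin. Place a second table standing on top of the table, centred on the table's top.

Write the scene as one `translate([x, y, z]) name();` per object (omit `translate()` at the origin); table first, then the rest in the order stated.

table();
translate([431, 39, 768]) table_2();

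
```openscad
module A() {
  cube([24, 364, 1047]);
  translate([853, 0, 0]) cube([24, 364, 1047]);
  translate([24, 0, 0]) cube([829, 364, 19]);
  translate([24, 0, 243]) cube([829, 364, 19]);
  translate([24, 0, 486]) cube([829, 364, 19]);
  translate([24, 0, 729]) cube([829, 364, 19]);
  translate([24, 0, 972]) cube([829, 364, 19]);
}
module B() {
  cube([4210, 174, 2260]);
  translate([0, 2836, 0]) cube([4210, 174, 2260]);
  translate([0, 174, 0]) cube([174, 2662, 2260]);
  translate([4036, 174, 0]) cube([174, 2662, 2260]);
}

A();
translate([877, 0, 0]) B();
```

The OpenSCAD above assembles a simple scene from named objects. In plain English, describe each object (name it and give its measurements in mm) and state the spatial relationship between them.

A is an open bookshelf. Two side panels, each 24 mm thick, 364 mm deep and 1047 mm tall, stand 877 mm apart (outside-to-outside). Between them sit 5 shelves, each 19 mm thick and 364 mm deep, spanning the full gap between the sides. The bottom shelf rests on the floor (its underside at z = 0) and the clear gap between one shelf's top and the next shelf's underside is 224 mm.

B is a box-shaped house frame (walls only): outside footprint 4210×3010 mm, wall height 2260 mm, wall thickness 174 mm. The two y-facing walls run the full x-width; the two x-facing walls fit between the inner faces of the y-facing walls.

The house frame is against the bookshelf's +x side, with their −y faces flush.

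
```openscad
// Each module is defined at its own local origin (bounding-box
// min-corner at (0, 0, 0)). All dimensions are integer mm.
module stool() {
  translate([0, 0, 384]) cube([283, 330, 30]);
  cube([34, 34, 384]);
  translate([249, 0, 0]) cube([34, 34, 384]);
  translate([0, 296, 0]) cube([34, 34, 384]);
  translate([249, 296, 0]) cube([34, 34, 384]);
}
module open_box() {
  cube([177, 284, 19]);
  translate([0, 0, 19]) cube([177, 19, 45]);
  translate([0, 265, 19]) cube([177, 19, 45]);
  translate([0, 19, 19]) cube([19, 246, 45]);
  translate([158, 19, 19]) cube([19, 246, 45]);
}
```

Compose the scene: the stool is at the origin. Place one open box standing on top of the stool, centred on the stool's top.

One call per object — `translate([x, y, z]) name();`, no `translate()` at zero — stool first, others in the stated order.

stool();
translate([53, 23, 414]) open_box();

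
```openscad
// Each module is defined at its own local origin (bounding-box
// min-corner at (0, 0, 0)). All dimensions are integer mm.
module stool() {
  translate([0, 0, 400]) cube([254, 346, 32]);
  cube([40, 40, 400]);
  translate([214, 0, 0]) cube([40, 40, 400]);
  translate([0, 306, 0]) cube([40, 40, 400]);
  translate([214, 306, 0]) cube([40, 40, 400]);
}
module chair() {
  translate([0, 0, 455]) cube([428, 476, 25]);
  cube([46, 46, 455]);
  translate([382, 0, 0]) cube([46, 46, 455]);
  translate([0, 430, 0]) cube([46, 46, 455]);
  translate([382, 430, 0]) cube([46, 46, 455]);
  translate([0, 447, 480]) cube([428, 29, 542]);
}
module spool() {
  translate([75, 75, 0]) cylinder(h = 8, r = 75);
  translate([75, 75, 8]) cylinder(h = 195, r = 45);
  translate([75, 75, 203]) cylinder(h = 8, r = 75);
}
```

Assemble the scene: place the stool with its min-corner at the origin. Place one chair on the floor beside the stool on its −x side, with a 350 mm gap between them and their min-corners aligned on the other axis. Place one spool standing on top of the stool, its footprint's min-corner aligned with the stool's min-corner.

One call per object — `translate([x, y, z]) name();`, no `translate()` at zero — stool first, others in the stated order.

stool();
translate([-778, 0, 0]) chair();
translate([0, 0, 432]) spool();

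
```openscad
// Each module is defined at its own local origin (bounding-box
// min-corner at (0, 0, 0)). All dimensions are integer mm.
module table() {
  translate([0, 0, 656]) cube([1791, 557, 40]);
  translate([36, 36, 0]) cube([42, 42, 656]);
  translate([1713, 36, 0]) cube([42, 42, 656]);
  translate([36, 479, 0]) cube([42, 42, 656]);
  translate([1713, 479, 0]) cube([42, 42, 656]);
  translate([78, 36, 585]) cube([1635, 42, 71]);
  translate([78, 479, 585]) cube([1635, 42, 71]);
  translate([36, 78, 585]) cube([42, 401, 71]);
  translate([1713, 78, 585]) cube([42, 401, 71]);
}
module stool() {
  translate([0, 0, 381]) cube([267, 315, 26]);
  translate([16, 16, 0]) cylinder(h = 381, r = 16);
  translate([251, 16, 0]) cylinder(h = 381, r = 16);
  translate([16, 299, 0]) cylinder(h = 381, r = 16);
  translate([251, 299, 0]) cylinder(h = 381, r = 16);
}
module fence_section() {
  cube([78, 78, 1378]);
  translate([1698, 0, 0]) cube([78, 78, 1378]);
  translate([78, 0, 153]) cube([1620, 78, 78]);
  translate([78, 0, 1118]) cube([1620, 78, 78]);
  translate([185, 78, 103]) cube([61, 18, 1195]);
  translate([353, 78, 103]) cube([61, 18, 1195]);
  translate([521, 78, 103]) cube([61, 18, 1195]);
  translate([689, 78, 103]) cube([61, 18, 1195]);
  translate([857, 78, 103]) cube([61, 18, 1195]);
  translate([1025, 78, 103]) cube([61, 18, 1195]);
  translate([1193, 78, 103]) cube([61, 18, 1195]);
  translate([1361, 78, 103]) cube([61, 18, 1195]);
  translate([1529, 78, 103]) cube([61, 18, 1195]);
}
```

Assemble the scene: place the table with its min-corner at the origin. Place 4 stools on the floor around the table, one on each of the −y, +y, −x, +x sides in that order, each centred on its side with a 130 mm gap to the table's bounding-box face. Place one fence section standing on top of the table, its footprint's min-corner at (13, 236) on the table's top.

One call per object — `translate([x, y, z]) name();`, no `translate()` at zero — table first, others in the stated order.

table();
translate([762, -445, 0]) stool();
translate([762, 687, 0]) stool();
translate([-397, 121, 0]) stool();
translate([1921, 121, 0]) stool();
translate([13, 236, 696]) fence_section();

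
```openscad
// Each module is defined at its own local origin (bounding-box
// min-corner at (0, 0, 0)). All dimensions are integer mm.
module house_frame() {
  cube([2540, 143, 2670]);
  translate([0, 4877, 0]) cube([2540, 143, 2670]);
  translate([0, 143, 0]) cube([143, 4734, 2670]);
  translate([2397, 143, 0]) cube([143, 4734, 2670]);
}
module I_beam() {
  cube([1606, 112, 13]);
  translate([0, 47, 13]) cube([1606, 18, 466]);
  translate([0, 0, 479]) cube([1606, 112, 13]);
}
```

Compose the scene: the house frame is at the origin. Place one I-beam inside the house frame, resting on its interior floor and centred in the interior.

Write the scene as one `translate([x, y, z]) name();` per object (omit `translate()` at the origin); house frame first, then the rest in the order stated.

house_frame();
translate([467, 2454, 0]) I_beam();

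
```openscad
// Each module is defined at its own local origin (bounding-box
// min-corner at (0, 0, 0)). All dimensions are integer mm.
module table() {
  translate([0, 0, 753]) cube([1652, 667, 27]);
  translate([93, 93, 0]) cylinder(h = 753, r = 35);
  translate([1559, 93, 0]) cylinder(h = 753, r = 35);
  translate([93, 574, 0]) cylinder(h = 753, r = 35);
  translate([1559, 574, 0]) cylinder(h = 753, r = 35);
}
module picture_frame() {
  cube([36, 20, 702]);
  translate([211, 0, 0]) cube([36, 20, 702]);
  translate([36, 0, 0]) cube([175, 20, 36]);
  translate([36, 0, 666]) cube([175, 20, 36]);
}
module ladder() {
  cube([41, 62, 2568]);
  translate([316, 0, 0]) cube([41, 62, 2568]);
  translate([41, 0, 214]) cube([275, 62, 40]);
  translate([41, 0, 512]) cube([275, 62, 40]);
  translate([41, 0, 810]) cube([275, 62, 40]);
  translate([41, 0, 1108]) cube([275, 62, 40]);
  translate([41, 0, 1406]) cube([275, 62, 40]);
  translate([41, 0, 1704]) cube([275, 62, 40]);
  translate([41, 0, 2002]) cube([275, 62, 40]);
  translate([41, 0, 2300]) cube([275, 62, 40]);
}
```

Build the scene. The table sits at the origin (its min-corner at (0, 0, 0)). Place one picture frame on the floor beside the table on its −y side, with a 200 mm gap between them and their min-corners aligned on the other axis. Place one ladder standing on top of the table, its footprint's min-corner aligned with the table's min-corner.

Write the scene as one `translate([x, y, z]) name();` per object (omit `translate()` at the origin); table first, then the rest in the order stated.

table();
translate([0, -220, 0]) picture_frame();
translate([0, 0, 780]) ladder();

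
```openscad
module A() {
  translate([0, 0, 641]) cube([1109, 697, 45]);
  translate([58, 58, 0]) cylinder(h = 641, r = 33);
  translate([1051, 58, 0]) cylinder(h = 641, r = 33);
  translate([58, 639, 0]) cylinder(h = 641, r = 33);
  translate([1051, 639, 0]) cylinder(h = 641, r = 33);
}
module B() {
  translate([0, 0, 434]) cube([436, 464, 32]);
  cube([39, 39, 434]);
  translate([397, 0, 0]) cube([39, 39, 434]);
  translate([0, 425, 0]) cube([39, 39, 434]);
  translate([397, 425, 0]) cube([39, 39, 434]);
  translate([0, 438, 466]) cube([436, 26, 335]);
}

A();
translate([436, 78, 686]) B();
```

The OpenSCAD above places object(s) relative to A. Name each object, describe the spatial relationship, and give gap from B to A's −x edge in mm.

The chair's min-x is at 436; the table's min-x is 0; gap = 436 mm.

A is a table. B is a chair. The chair is on top of the table. The gap from the chair to the table's −x edge is 436 mm.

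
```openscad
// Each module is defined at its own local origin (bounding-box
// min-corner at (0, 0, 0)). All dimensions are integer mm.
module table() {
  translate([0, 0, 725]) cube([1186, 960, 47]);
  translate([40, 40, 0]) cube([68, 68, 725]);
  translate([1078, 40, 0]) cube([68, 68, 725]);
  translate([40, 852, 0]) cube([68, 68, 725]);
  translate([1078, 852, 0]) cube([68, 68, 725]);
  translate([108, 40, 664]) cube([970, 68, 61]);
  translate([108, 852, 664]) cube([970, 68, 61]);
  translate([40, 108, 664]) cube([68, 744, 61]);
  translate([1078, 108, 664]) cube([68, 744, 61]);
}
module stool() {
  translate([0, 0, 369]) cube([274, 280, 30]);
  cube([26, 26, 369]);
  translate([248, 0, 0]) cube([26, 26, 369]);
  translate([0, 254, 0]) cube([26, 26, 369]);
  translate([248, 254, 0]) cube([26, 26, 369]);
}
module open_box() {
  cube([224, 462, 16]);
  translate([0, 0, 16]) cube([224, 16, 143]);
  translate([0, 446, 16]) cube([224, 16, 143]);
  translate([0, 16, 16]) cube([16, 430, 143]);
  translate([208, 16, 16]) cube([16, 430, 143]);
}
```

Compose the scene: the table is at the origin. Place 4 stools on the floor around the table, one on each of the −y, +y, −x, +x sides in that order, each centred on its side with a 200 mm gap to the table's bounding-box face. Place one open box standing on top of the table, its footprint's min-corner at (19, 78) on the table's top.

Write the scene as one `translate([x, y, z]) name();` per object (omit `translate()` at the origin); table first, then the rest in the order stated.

table();
translate([456, -480, 0]) stool();
translate([456, 1160, 0]) stool();
translate([-474, 340, 0]) stool();
translate([1386, 340, 0]) stool();
translate([19, 78, 772]) open_box();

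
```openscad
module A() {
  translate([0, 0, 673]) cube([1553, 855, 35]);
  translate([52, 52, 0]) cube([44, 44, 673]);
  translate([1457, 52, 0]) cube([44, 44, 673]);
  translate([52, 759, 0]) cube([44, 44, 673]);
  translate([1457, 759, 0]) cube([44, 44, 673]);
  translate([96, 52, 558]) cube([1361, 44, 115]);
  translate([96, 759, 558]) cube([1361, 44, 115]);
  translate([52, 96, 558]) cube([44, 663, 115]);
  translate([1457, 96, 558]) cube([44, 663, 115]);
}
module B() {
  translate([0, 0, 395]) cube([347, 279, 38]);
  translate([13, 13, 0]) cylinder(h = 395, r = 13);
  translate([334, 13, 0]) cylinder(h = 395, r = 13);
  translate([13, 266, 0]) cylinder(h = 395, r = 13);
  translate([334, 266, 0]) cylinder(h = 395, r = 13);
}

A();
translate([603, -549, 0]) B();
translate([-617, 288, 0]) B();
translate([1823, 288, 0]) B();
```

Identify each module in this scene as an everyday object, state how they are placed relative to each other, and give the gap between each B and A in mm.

A is a table. B is a stool. Three stools sit around the table at the −y, −x, +x sides. The gap between each stool and the table is 270 mm.

Each stool's nearest face is 270 mm from the table's bounding box.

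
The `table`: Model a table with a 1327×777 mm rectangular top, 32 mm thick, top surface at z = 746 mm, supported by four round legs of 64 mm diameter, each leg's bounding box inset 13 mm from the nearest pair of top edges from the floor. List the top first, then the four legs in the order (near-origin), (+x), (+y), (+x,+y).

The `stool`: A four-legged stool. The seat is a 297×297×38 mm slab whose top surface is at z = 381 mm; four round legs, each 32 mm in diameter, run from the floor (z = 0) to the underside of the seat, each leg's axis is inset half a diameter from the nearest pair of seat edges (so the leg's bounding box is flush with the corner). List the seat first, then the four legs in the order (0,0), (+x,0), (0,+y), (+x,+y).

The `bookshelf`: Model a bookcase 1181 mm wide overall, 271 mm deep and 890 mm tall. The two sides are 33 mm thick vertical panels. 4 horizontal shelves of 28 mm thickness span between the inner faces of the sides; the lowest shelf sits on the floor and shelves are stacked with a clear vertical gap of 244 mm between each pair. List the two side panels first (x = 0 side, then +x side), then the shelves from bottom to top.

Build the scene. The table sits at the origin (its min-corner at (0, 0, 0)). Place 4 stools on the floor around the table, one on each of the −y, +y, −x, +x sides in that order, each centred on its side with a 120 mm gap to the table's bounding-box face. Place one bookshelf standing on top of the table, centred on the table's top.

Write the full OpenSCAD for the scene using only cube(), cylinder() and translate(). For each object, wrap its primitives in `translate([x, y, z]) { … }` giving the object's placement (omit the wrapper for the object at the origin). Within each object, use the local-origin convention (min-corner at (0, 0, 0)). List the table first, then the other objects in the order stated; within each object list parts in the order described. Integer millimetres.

translate([0, 0, 714]) cube([1327, 777, 32]);
translate([45, 45, 0]) cylinder(h = 714, r = 32);
translate([1282, 45, 0]) cylinder(h = 714, r = 32);
translate([45, 732, 0]) cylinder(h = 714, r = 32);
translate([1282, 732, 0]) cylinder(h = 714, r = 32);
translate([515, -417, 0]) {
  translate([0, 0, 343]) cube([297, 297, 38]);
  translate([16, 16, 0]) cylinder(h = 343, r = 16);
  translate([281, 16, 0]) cylinder(h = 343, r = 16);
  translate([16, 281, 0]) cylinder(h = 343, r = 16);
  translate([281, 281, 0]) cylinder(h = 343, r = 16);
}
translate([515, 897, 0]) {
  translate([0, 0, 343]) cube([297, 297, 38]);
  translate([16, 16, 0]) cylinder(h = 343, r = 16);
  translate([281, 16, 0]) cylinder(h = 343, r = 16);
  translate([16, 281, 0]) cylinder(h = 343, r = 16);
  translate([281, 281, 0]) cylinder(h = 343, r = 16);
}
translate([-417, 240, 0]) {
  translate([0, 0, 343]) cube([297, 297, 38]);
  translate([16, 16, 0]) cylinder(h = 343, r = 16);
  translate([281, 16, 0]) cylinder(h = 343, r = 16);
  translate([16, 281, 0]) cylinder(h = 343, r = 16);
  translate([281, 281, 0]) cylinder(h = 343, r = 16);
}
translate([1447, 240, 0]) {
  translate([0, 0, 343]) cube([297, 297, 38]);
  translate([16, 16, 0]) cylinder(h = 343, r = 16);
  translate([281, 16, 0]) cylinder(h = 343, r = 16);
  translate([16, 281, 0]) cylinder(h = 343, r = 16);
  translate([281, 281, 0]) cylinder(h = 343, r = 16);
}
translate([73, 253, 746]) {
  cube([33, 271, 890]);
  translate([1148, 0, 0]) cube([33, 271, 890]);
  translate([33, 0, 0]) cube([1115, 271, 28]);
  translate([33, 0, 272]) cube([1115, 271, 28]);
  translate([33, 0, 544]) cube([1115, 271, 28]);
  translate([33, 0, 816]) cube([1115, 271, 28]);
}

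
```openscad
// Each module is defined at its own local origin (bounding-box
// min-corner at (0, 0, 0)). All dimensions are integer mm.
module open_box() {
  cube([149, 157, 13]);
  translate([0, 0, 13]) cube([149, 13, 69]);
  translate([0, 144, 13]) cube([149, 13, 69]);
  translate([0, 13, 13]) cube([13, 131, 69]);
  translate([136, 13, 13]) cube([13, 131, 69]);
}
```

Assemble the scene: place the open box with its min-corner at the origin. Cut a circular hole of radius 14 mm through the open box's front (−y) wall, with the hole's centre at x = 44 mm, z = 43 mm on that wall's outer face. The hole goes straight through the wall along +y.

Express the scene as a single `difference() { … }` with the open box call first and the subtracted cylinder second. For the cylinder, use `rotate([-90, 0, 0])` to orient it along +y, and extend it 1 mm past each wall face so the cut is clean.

difference() {
  open_box();
  translate([44, -1, 43]) rotate([-90, 0, 0]) cylinder(h = 15, r = 14);
}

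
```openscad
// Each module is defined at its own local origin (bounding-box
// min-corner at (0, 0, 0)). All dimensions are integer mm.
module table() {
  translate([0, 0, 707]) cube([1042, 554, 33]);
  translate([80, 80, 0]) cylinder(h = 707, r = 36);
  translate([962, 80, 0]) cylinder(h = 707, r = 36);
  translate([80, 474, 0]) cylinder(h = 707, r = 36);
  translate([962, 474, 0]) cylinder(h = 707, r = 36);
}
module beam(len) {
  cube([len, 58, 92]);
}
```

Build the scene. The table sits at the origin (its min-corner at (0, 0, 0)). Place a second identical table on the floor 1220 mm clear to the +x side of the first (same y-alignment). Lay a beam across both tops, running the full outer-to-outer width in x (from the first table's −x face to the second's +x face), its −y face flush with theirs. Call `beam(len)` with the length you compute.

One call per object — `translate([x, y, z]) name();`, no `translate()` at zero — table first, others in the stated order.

table();
translate([2262, 0, 0]) table();
translate([0, 0, 740]) beam(3304);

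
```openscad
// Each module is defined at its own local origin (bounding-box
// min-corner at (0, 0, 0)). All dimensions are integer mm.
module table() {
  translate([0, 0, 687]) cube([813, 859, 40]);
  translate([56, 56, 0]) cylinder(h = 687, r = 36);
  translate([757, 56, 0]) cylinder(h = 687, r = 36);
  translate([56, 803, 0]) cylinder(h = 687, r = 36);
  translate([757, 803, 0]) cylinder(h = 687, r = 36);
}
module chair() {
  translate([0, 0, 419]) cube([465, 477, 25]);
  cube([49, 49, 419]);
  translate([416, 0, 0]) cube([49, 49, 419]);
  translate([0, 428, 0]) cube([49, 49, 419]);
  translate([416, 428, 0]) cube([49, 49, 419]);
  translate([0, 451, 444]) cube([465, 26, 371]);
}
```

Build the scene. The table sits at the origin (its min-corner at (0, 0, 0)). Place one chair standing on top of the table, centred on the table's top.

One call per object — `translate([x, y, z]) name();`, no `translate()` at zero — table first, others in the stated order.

table();
translate([174, 191, 727]) chair();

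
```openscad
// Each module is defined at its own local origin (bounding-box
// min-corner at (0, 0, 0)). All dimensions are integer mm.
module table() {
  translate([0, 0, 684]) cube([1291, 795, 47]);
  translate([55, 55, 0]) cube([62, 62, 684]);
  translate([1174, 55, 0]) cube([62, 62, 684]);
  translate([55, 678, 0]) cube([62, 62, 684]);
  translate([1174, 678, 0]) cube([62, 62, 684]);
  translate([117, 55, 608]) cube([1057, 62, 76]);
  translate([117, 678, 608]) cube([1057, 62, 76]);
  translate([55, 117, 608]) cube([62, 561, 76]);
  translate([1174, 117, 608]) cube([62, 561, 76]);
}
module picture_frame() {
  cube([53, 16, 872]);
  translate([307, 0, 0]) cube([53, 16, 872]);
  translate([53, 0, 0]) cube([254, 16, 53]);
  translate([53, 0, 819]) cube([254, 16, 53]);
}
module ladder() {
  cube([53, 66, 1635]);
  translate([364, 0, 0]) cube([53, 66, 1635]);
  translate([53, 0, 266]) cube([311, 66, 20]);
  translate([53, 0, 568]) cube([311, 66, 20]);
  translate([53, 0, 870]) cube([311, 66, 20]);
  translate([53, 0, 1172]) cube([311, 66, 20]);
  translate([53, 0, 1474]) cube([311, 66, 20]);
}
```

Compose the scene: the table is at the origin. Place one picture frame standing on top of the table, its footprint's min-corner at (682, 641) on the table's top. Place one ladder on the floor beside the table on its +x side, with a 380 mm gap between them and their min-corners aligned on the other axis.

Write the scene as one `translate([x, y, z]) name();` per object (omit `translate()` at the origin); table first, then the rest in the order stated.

table();
translate([682, 641, 731]) picture_frame();
translate([1671, 0, 0]) ladder();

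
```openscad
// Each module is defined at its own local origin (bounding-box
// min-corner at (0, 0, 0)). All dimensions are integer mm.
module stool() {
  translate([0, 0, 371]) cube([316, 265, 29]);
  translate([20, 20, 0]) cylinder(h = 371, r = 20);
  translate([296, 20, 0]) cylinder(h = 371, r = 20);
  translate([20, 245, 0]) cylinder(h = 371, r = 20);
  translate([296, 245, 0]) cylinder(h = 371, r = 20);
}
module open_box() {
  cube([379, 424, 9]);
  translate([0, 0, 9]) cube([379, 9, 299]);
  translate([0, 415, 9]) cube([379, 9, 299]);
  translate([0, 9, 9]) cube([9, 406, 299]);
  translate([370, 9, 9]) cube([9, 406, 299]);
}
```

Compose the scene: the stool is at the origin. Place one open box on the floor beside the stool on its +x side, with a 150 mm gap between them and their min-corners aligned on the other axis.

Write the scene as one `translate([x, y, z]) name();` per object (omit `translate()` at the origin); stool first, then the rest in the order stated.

stool();
translate([466, 0, 0]) open_box();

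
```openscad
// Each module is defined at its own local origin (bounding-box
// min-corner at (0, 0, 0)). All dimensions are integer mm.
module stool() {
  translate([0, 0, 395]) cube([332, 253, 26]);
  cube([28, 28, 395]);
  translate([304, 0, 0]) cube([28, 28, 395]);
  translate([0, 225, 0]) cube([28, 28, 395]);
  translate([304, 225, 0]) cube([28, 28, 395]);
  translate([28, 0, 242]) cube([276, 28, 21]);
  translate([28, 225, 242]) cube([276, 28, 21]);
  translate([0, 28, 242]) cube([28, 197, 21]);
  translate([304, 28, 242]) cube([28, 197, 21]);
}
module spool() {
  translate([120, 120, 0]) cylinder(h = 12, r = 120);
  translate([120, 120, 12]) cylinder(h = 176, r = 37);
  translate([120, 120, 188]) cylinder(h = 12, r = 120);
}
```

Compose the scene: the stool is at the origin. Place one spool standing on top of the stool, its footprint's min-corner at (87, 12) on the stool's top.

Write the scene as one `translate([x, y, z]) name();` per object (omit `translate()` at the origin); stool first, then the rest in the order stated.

stool();
translate([87, 12, 421]) spool();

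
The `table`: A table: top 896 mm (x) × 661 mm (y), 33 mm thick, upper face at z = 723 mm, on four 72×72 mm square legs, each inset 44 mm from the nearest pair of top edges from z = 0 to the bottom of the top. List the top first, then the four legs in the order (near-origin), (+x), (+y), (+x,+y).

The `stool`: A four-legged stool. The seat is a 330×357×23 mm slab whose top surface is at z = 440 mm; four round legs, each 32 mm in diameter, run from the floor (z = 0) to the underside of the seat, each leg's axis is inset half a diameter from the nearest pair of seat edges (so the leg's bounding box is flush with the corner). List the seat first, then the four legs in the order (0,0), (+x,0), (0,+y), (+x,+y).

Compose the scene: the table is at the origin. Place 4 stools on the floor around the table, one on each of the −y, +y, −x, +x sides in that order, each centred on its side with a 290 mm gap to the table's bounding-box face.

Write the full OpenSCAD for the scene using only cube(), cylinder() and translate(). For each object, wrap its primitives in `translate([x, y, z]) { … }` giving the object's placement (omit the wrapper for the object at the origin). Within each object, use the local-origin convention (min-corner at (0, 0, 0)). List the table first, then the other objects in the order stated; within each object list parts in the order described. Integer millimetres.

translate([0, 0, 690]) cube([896, 661, 33]);
translate([44, 44, 0]) cube([72, 72, 690]);
translate([780, 44, 0]) cube([72, 72, 690]);
translate([44, 545, 0]) cube([72, 72, 690]);
translate([780, 545, 0]) cube([72, 72, 690]);
translate([283, -647, 0]) {
  translate([0, 0, 417]) cube([330, 357, 23]);
  translate([16, 16, 0]) cylinder(h = 417, r = 16);
  translate([314, 16, 0]) cylinder(h = 417, r = 16);
  translate([16, 341, 0]) cylinder(h = 417, r = 16);
  translate([314, 341, 0]) cylinder(h = 417, r = 16);
}
translate([283, 951, 0]) {
  translate([0, 0, 417]) cube([330, 357, 23]);
  translate([16, 16, 0]) cylinder(h = 417, r = 16);
  translate([314, 16, 0]) cylinder(h = 417, r = 16);
  translate([16, 341, 0]) cylinder(h = 417, r = 16);
  translate([314, 341, 0]) cylinder(h = 417, r = 16);
}
translate([-620, 152, 0]) {
  translate([0, 0, 417]) cube([330, 357, 23]);
  translate([16, 16, 0]) cylinder(h = 417, r = 16);
  translate([314, 16, 0]) cylinder(h = 417, r = 16);
  translate([16, 341, 0]) cylinder(h = 417, r = 16);
  translate([314, 341, 0]) cylinder(h = 417, r = 16);
}
translate([1186, 152, 0]) {
  translate([0, 0, 417]) cube([330, 357, 23]);
  translate([16, 16, 0]) cylinder(h = 417, r = 16);
  translate([314, 16, 0]) cylinder(h = 417, r = 16);
  translate([16, 341, 0]) cylinder(h = 417, r = 16);
  translate([314, 341, 0]) cylinder(h = 417, r = 16);
}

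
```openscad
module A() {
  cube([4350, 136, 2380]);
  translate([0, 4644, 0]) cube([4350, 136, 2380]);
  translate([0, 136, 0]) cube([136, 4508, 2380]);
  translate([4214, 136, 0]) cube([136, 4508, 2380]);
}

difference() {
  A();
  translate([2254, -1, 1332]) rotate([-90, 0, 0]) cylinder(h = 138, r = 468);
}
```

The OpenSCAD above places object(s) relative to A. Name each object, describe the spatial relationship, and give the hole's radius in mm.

A is a house frame. The house frame has a circular hole through its front wall. The hole's radius is 468 mm.

The subtracted cylinder has r = 468 mm.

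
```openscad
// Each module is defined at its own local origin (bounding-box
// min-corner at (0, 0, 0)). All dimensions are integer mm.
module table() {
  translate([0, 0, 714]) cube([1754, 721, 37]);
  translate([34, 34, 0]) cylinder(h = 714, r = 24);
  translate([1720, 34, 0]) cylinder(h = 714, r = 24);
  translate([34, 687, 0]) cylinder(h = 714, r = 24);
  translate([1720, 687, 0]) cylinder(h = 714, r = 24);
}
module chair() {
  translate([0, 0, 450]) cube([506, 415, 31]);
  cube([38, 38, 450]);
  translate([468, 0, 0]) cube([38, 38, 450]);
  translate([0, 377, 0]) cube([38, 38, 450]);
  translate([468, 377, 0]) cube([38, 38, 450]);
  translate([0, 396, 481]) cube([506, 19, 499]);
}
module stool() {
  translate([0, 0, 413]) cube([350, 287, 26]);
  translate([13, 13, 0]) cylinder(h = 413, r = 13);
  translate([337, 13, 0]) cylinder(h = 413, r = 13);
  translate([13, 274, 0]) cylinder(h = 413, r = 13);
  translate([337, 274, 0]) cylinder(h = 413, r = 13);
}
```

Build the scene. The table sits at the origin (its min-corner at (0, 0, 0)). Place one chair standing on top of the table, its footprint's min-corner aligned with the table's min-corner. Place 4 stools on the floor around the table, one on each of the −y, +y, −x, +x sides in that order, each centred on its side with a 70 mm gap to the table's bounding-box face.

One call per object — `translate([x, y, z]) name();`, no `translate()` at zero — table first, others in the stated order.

table();
translate([0, 0, 751]) chair();
translate([702, -357, 0]) stool();
translate([702, 791, 0]) stool();
translate([-420, 217, 0]) stool();
translate([1824, 217, 0]) stool();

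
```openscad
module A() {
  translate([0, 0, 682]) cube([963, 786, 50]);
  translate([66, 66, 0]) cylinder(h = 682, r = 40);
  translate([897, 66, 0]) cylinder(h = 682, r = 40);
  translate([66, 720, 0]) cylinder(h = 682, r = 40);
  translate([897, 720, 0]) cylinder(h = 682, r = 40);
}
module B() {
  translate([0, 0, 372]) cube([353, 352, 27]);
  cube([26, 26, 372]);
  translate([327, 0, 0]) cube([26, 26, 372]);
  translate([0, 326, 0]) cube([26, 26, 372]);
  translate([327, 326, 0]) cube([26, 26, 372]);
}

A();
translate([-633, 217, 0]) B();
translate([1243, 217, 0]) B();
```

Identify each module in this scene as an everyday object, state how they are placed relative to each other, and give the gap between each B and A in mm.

Each stool's nearest face is 280 mm from the table's bounding box.

A is a table. B is a stool. Two stools sit around the table at the −x, +x sides. The gap between each stool and the table is 280 mm.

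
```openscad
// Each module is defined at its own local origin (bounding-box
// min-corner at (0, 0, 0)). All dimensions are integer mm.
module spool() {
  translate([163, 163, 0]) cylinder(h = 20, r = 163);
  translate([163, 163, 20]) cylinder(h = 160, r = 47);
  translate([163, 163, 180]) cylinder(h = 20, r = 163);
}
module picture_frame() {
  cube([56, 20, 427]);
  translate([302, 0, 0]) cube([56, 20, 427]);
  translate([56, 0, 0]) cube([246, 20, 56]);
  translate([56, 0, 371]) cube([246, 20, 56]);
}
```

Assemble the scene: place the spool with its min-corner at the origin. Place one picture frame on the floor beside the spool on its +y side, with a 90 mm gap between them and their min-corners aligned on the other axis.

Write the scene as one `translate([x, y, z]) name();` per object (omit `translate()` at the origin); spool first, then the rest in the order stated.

spool();
translate([0, 416, 0]) picture_frame();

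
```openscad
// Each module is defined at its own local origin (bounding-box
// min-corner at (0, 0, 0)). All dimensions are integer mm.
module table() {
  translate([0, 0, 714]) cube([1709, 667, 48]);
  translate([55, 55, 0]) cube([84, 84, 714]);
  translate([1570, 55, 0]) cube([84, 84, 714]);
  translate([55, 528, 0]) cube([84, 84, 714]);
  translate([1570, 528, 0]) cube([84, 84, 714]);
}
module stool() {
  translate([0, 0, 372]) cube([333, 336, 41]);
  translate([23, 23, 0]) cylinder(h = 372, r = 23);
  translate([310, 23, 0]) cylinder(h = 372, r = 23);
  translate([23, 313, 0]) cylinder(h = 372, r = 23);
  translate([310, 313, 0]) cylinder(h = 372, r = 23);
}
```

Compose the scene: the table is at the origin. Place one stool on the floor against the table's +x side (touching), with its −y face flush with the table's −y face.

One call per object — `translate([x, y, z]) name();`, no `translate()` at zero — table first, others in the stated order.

table();
translate([1709, 0, 0]) stool();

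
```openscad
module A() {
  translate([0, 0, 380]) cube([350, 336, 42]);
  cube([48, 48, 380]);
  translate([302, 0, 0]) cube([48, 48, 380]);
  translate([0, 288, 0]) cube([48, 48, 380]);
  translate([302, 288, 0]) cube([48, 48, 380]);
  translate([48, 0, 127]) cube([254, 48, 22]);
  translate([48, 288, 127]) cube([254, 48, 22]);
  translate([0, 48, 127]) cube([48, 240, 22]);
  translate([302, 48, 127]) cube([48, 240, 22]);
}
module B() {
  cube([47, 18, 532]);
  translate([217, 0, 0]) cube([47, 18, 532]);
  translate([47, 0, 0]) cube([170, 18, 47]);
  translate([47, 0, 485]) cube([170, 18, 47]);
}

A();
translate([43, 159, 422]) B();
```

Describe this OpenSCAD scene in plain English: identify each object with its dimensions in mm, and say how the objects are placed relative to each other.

A is a simple wooden stool: a rectangular seat 350 mm (x) by 336 mm (y), 42 mm thick, top face at z = 422 mm, on four square legs, each 48×48 mm in cross-section. The legs rest on z = 0, each flush with a corner of the seat. Four stretchers, 48 mm wide and 22 mm tall, connect adjacent legs with their undersides at z = 127 mm, each running between the inner faces of the legs it joins and aligned with the legs' outer faces on the other axis.

B is a picture frame with a 170×438 mm rectangular opening (x by z) and a uniform 47 mm border on every side. Frame depth is 18 mm along y. It is built from two vertical stiles running the full outside height and two horizontal rails spanning the gap between the stiles.

The picture frame is on top of the stool, centred.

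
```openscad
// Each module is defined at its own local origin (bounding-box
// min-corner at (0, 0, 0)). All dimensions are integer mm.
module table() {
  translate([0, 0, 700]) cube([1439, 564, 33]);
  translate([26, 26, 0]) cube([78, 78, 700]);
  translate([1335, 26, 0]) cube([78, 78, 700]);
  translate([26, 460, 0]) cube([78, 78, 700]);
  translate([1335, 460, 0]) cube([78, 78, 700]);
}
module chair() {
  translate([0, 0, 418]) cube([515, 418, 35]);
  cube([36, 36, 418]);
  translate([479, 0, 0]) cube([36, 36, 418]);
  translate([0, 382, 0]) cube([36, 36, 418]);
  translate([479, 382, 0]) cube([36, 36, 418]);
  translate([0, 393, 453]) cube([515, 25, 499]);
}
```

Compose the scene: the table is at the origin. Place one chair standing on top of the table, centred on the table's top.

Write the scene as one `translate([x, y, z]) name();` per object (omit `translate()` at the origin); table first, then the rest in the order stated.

table();
translate([462, 73, 733]) chair();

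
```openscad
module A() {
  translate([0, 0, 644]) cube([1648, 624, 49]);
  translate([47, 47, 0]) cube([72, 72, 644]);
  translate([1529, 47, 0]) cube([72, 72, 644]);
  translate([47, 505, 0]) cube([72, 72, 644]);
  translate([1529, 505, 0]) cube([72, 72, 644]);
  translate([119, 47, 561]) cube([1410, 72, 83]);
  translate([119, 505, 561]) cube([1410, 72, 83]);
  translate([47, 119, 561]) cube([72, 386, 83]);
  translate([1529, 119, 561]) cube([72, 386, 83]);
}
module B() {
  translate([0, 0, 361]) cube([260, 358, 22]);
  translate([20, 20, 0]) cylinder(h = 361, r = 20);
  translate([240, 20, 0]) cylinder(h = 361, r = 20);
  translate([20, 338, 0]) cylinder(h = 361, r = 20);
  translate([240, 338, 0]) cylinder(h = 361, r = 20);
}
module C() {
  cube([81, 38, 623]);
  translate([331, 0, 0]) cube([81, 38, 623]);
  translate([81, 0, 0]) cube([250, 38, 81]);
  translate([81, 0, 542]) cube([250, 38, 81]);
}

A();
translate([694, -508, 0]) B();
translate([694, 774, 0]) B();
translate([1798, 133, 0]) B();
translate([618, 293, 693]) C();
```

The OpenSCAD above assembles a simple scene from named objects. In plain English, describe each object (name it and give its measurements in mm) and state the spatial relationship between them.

A is a table: top 1648 mm (x) × 624 mm (y), 49 mm thick, upper face at z = 693 mm, on four 72×72 mm square legs, each inset 47 mm from the nearest pair of top edges, running from z = 0 to the bottom of the top. Four apron rails, 72 mm thick and 83 mm tall, run between adjacent legs with their top edges flush with the underside of the top and their outer faces flush with the legs' outer faces.

B is a simple wooden stool: a rectangular seat 260 mm (x) by 358 mm (y), 22 mm thick, top face at z = 383 mm, on four round legs, each 40 mm in diameter. The legs rest on z = 0, each leg's axis is inset half a diameter from the nearest pair of seat edges (so the leg's bounding box is flush with the corner).

C is a picture frame with a 250×461 mm rectangular opening (x by z) and a uniform 81 mm border on every side. Frame depth is 38 mm along y. It is built from two vertical stiles running the full outside height and two horizontal rails spanning the gap between the stiles.

Three stools sit around the table at the −y, +y, +x sides. The picture frame is on top of the table, centred.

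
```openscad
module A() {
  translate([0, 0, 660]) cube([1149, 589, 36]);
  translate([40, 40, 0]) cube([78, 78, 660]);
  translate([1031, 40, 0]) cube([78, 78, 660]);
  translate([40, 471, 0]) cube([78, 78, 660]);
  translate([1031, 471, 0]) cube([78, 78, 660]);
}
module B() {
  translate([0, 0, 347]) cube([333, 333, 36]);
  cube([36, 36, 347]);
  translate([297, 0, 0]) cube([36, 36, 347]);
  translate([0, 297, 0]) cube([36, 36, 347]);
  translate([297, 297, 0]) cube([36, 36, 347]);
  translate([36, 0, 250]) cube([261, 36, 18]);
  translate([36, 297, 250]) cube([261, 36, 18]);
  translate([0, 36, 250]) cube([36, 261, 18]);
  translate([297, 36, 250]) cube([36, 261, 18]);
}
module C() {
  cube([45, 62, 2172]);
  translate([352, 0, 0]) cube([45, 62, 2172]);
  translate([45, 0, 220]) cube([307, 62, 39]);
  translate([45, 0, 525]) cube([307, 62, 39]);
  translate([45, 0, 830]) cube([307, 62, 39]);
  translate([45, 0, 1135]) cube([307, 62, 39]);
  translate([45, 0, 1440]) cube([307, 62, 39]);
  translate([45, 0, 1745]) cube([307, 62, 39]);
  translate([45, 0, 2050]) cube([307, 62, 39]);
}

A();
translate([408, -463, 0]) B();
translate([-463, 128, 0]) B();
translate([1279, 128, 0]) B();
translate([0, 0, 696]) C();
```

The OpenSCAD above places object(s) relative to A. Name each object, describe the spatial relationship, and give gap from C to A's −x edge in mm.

The ladder's min-x is at 0; the table's min-x is 0; gap = 0 mm.

A is a table. B is a stool. C is a ladder. Three stools sit around the table at the −y, −x, +x sides. The ladder is on top of the table. The gap from the ladder to the table's −x edge is 0 mm.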